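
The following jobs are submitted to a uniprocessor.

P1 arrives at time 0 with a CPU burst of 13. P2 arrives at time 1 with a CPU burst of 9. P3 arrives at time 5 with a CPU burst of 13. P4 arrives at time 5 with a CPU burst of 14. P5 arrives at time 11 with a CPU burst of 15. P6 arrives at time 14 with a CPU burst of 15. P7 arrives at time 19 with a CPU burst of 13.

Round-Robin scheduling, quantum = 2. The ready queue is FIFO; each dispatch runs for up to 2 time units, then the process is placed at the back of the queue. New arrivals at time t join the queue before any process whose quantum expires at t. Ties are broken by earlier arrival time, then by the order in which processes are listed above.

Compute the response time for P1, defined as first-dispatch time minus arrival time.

0

Schedule: | P1 0-2 | P2 2-4 | P1 4-6 | P2 6-8 | P3 8-10 | P4 10-12 | P1 12-14 | P2 14-16 | P3 16-18 | P5 18-20 | P4 20-22 | P6 22-24 | P1 24-26 | P2 26-28 | P3 28-30 | P7 30-32 | P5 32-34 | P4 34-36 | P6 36-38 | P1 38-40 | P2 40-41 | P3 41-43 | P7 43-45 | P5 45-47 | P4 47-49 | P6 49-51 | P1 51-53 | P3 53-55 | P7 55-57 | P5 57-59 | P4 59-61 | P6 61-63 | P1 63-64 | P3 64-66 | P7 66-68 | P5 68-70 | P4 70-72 | P6 72-74 | P3 74-75 | P7 75-77 | P5 77-79 | P4 79-81 | P6 81-83 | P7 83-85 | P5 85-87 | P6 87-89 | P7 89-90 | P5 90-91 | P6 91-92 |
Completion: P1=64  P2=41  P3=75  P4=81  P5=91  P6=92  P7=90
Turnaround (C−A): P1=64  P2=40  P3=70  P4=76  P5=80  P6=78  P7=71
Response(P1) = first start − arrival = 0 − 0 = 0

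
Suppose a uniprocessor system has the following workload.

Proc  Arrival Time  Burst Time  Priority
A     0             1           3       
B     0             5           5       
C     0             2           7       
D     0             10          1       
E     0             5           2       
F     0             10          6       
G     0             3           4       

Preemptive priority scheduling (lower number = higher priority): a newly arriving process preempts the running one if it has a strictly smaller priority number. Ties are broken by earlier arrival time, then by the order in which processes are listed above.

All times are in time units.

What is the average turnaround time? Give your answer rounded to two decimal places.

22.00

Timeline: | D 0-10 | E 10-15 | A 15-16 | G 16-19 | B 19-24 | F 24-34 | C 34-36 |
Completion: A=16  B=24  C=36  D=10  E=15  F=34  G=19
Turnaround (C−A): A=16  B=24  C=36  D=10  E=15  F=34  G=19
Turnaround times: A=16, B=24, C=36, D=10, E=15, F=34, G=19
Average turnaround = (16+24+36+10+15+34+19) / 7 = 154/7 = 22.00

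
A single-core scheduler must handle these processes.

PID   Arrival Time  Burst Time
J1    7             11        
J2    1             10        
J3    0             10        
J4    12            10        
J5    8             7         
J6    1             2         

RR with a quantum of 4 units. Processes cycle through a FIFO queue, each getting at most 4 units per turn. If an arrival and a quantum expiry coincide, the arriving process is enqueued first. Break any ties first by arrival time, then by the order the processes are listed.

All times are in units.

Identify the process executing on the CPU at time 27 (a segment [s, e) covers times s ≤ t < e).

Schedule: | J3 0-4 | J2 4-8 | J6 8-10 | J3 10-14 | J1 14-18 | J5 18-22 | J2 22-26 | J4 26-30 | J3 30-32 | J1 32-36 | J5 36-39 | J2 39-41 | J4 41-45 | J1 45-48 | J4 48-50 |
Completion: J1=48  J2=41  J3=32  J4=50  J5=39  J6=10
Turnaround (C−A): J1=41  J2=40  J3=32  J4=38  J5=31  J6=9

J4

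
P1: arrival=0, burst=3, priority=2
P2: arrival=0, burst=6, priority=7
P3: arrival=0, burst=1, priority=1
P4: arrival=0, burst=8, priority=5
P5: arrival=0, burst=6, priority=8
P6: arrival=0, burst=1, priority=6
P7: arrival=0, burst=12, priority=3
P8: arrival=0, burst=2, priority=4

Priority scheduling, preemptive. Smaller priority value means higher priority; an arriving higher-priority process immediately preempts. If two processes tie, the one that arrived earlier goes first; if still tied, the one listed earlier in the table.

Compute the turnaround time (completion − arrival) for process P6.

27

Timeline: | P3 0-1 | P1 1-4 | P7 4-16 | P8 16-18 | P4 18-26 | P6 26-27 | P2 27-33 | P5 33-39 |
Completion: P1=4  P2=33  P3=1  P4=26  P5=39  P6=27  P7=16  P8=18
Turnaround(P6) = completion − arrival = 27 − 0 = 27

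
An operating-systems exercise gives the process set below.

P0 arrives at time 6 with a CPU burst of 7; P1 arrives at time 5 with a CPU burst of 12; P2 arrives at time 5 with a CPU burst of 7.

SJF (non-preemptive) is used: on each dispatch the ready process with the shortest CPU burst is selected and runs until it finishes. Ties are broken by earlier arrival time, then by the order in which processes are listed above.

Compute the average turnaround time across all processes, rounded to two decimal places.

15.33

Timeline: | idle 0-5 | P2 5-12 | P0 12-19 | P1 19-31 |
Completion: P0=19  P1=31  P2=12
Turnaround times: P0=13, P1=26, P2=7
Average turnaround = (13+26+7) / 3 = 46/3 = 15.33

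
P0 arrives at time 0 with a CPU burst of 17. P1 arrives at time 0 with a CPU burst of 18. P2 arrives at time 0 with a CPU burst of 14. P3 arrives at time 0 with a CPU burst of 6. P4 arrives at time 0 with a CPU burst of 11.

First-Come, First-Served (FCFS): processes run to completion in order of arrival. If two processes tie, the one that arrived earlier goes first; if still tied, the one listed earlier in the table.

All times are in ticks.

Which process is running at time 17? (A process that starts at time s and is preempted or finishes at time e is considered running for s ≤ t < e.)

Gantt: | P0 0-17 | P1 17-35 | P2 35-49 | P3 49-55 | P4 55-66 |
Completion: P0=17  P1=35  P2=49  P3=55  P4=66

P1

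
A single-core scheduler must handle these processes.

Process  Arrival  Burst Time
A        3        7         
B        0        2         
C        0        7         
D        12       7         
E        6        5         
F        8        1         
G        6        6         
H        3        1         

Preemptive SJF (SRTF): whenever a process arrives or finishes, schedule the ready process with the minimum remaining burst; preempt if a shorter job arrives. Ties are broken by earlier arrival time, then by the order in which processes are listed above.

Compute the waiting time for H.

Gantt: | B 0-2 | C 2-3 | H 3-4 | C 4-8 | F 8-9 | C 9-11 | E 11-16 | G 16-22 | A 22-29 | D 29-36 |
Completion: A=29  B=2  C=11  D=36  E=16  F=9  G=22  H=4
Turnaround (C−A): A=26  B=2  C=11  D=24  E=10  F=1  G=16  H=1
Waiting(H) = turnaround − burst = 1 − 1 = 0

0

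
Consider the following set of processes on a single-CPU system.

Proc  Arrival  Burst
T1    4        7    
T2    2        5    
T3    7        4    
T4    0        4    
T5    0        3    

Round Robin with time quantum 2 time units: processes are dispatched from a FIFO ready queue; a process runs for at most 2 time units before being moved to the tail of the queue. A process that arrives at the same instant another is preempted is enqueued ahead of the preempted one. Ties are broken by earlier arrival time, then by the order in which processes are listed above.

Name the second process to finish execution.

Gantt: | T4 0-2 | T5 2-4 | T2 4-6 | T4 6-8 | T1 8-10 | T5 10-11 | T2 11-13 | T3 13-15 | T1 15-17 | T2 17-18 | T3 18-20 | T1 20-23 |
Completion: T1=23  T2=18  T3=20  T4=8  T5=11
Turnaround (C−A): T1=19  T2=16  T3=13  T4=8  T5=11
Finish order: T4 → T5 → T2 → T3 → T1

T5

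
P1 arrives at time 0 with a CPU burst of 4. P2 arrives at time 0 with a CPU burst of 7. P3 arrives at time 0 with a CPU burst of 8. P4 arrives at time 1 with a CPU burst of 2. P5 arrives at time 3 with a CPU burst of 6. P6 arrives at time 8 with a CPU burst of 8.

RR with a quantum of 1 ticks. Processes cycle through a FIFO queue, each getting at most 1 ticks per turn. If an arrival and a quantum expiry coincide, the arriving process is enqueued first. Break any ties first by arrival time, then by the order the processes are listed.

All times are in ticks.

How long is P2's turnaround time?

Timeline: | P1 0-1 | P2 1-2 | P3 2-3 | P4 3-4 | P1 4-5 | P2 5-6 | P5 6-7 | P3 7-8 | P4 8-9 | P1 9-10 | P2 10-11 | P5 11-12 | P6 12-13 | P3 13-14 | P1 14-15 | P2 15-16 | P5 16-17 | P6 17-18 | P3 18-19 | P2 19-20 | P5 20-21 | P6 21-22 | P3 22-23 | P2 23-24 | P5 24-25 | P6 25-26 | P3 26-27 | P2 27-28 | P5 28-29 | P6 29-30 | P3 30-31 | P6 31-32 | P3 32-33 | P6 33-35 |
Completion: P1=15  P2=28  P3=33  P4=9  P5=29  P6=35
Turnaround (C−A): P1=15  P2=28  P3=33  P4=8  P5=26  P6=27
Turnaround(P2) = completion − arrival = 28 − 0 = 28

28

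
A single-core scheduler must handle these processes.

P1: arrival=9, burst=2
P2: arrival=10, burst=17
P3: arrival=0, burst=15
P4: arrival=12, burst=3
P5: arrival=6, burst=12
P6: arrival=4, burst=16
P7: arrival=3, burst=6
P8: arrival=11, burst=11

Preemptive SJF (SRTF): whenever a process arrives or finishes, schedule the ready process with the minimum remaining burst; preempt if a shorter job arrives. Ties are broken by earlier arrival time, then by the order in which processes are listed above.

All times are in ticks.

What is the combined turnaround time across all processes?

Gantt: | P3 0-3 | P7 3-9 | P1 9-11 | P8 11-12 | P4 12-15 | P8 15-25 | P3 25-37 | P5 37-49 | P6 49-65 | P2 65-82 |
Completion: P1=11  P2=82  P3=37  P4=15  P5=49  P6=65  P7=9  P8=25
Turnaround (C−A): P1=2  P2=72  P3=37  P4=3  P5=43  P6=61  P7=6  P8=14
Turnaround = completion − arrival: P1=2, P2=72, P3=37, P4=3, P5=43, P6=61, P7=6, P8=14
Total turnaround = 2 + 72 + 37 + 3 + 43 + 61 + 6 + 14 = 238

238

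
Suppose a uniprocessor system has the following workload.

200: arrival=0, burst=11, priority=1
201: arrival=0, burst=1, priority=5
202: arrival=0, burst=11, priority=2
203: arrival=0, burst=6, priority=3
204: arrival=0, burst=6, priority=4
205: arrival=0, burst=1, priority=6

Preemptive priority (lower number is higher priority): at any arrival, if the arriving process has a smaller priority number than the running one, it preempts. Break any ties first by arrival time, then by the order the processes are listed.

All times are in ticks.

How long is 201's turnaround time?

35

Schedule: | 200 0-11 | 202 11-22 | 203 22-28 | 204 28-34 | 201 34-35 | 205 35-36 |
Completion: 200=11  201=35  202=22  203=28  204=34  205=36
Turnaround (C−A): 200=11  201=35  202=22  203=28  204=34  205=36
Turnaround(201) = completion − arrival = 35 − 0 = 35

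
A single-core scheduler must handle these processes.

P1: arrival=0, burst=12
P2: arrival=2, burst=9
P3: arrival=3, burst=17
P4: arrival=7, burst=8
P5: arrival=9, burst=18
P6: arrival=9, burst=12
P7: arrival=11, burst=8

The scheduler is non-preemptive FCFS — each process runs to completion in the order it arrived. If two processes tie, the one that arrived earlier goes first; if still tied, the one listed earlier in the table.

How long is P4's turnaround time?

39

Timeline: | P1 0-12 | P2 12-21 | P3 21-38 | P4 38-46 | P5 46-64 | P6 64-76 | P7 76-84 |
Completion: P1=12  P2=21  P3=38  P4=46  P5=64  P6=76  P7=84
Turnaround (C−A): P1=12  P2=19  P3=35  P4=39  P5=55  P6=67  P7=73
Turnaround(P4) = completion − arrival = 46 − 7 = 39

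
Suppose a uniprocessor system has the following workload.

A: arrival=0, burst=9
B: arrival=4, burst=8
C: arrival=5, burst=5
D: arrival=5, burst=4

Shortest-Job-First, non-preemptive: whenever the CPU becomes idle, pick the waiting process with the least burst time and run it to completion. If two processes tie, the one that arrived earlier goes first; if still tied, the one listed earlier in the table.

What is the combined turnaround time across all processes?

52

Gantt: | A 0-9 | D 9-13 | C 13-18 | B 18-26 |
Completion: A=9  B=26  C=18  D=13
Turnaround (C−A): A=9  B=22  C=13  D=8
Turnaround = completion − arrival: A=9, B=22, C=13, D=8
Total turnaround = 9 + 22 + 13 + 8 = 52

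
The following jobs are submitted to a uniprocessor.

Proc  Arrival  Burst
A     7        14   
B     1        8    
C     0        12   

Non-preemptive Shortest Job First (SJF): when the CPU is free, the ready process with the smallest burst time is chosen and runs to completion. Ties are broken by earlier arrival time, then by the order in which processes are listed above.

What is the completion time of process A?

Schedule: | C 0-12 | B 12-20 | A 20-34 |
Completion: A=34  B=20  C=12
Turnaround (C−A): A=27  B=19  C=12

34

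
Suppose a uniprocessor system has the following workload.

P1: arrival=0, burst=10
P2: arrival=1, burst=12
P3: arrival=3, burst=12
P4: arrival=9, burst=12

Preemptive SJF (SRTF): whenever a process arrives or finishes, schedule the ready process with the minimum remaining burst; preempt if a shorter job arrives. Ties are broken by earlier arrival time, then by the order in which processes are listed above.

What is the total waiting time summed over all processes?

53

Timeline: | P1 0-10 | P2 10-22 | P3 22-34 | P4 34-46 |
Completion: P1=10  P2=22  P3=34  P4=46
Waiting = turnaround − burst: P1=0, P2=9, P3=19, P4=25
Total waiting = 0 + 9 + 19 + 25 = 53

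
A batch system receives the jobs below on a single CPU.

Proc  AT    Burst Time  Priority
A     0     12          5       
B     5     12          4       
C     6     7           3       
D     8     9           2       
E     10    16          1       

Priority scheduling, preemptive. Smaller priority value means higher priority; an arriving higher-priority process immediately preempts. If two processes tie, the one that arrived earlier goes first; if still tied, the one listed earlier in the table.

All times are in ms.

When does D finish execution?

Schedule: | A 0-5 | B 5-6 | C 6-8 | D 8-10 | E 10-26 | D 26-33 | C 33-38 | B 38-49 | A 49-56 |
Completion: A=56  B=49  C=38  D=33  E=26

33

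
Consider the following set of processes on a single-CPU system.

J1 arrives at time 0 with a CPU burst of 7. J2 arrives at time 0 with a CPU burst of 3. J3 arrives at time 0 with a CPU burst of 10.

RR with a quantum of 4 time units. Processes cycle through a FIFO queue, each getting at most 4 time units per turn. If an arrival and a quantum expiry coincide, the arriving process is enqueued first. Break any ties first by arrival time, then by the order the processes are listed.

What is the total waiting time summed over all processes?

21

Schedule: | J1 0-4 | J2 4-7 | J3 7-11 | J1 11-14 | J3 14-20 |
Completion: J1=14  J2=7  J3=20
Turnaround (C−A): J1=14  J2=7  J3=20
Waiting = turnaround − burst: J1=7, J2=4, J3=10
Total waiting = 7 + 4 + 10 = 21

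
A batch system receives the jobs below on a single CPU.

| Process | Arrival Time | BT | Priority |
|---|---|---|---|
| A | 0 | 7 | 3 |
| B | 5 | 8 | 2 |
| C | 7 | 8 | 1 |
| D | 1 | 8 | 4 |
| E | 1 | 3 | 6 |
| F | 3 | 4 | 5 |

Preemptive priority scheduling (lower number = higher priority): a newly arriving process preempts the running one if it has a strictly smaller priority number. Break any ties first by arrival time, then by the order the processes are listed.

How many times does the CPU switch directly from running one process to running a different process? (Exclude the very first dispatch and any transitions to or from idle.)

7

Gantt: | A 0-5 | B 5-7 | C 7-15 | B 15-21 | A 21-23 | D 23-31 | F 31-35 | E 35-38 |
Completion: A=23  B=21  C=15  D=31  E=38  F=35
Turnaround (C−A): A=23  B=16  C=8  D=30  E=37  F=32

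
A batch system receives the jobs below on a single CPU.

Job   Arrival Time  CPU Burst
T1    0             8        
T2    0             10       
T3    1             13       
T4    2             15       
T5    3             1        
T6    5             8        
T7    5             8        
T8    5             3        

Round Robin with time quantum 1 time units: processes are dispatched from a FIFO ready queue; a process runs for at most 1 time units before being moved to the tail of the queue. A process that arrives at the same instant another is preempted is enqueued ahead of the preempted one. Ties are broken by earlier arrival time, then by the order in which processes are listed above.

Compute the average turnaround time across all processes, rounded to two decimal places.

43.25

Schedule: | T1 0-1 | T2 1-2 | T3 2-3 | T1 3-4 | T4 4-5 | T2 5-6 | T5 6-7 | T3 7-8 | T1 8-9 | T6 9-10 | T7 10-11 | T8 11-12 | T4 12-13 | T2 13-14 | T3 14-15 | T1 15-16 | T6 16-17 | T7 17-18 | T8 18-19 | T4 19-20 | T2 20-21 | T3 21-22 | T1 22-23 | T6 23-24 | T7 24-25 | T8 25-26 | T4 26-27 | T2 27-28 | T3 28-29 | T1 29-30 | T6 30-31 | T7 31-32 | T4 32-33 | T2 33-34 | T3 34-35 | T1 35-36 | T6 36-37 | T7 37-38 | T4 38-39 | T2 39-40 | T3 40-41 | T1 41-42 | T6 42-43 | T7 43-44 | T4 44-45 | T2 45-46 | T3 46-47 | T6 47-48 | T7 48-49 | T4 49-50 | T2 50-51 | T3 51-52 | T6 52-53 | T7 53-54 | T4 54-55 | T2 55-56 | T3 56-57 | T4 57-58 | T3 58-59 | T4 59-60 | T3 60-61 | T4 61-62 | T3 62-63 | T4 63-66 |
Completion: T1=42  T2=56  T3=63  T4=66  T5=7  T6=53  T7=54  T8=26
Turnaround (C−A): T1=42  T2=56  T3=62  T4=64  T5=4  T6=48  T7=49  T8=21
Turnaround times: T1=42, T2=56, T3=62, T4=64, T5=4, T6=48, T7=49, T8=21
Average turnaround = (42+56+62+64+4+48+49+21) / 8 = 346/8 = 43.25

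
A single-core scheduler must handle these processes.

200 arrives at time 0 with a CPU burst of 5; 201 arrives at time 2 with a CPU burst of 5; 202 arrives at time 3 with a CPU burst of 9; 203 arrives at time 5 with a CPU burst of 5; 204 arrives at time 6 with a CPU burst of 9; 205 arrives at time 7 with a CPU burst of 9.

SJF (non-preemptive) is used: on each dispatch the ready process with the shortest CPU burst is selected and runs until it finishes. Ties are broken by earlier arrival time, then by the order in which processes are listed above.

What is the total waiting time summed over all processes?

Schedule: | 200 0-5 | 201 5-10 | 203 10-15 | 202 15-24 | 204 24-33 | 205 33-42 |
Completion: 200=5  201=10  202=24  203=15  204=33  205=42
Turnaround (C−A): 200=5  201=8  202=21  203=10  204=27  205=35
Waiting = turnaround − burst: 200=0, 201=3, 202=12, 203=5, 204=18, 205=26
Total waiting = 0 + 3 + 12 + 5 + 18 + 26 = 64

64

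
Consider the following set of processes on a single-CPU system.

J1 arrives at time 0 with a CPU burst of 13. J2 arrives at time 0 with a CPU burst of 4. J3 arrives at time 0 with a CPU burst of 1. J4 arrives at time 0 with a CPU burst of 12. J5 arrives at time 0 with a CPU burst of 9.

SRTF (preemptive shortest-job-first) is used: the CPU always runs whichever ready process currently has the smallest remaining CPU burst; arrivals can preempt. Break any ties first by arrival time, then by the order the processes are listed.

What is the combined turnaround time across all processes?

85

Timeline: | J3 0-1 | J2 1-5 | J5 5-14 | J4 14-26 | J1 26-39 |
Completion: J1=39  J2=5  J3=1  J4=26  J5=14
Turnaround (C−A): J1=39  J2=5  J3=1  J4=26  J5=14
Turnaround = completion − arrival: J1=39, J2=5, J3=1, J4=26, J5=14
Total turnaround = 39 + 5 + 1 + 26 + 14 = 85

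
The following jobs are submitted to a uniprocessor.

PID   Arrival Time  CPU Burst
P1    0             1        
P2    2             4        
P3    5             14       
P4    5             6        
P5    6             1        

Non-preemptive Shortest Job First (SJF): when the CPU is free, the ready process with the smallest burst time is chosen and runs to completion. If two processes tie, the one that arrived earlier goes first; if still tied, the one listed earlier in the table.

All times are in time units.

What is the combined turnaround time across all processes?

Schedule: | P1 0-1 | idle 1-2 | P2 2-6 | P5 6-7 | P4 7-13 | P3 13-27 |
Completion: P1=1  P2=6  P3=27  P4=13  P5=7
Turnaround (C−A): P1=1  P2=4  P3=22  P4=8  P5=1
Turnaround = completion − arrival: P1=1, P2=4, P3=22, P4=8, P5=1
Total turnaround = 1 + 4 + 22 + 8 + 1 = 36

36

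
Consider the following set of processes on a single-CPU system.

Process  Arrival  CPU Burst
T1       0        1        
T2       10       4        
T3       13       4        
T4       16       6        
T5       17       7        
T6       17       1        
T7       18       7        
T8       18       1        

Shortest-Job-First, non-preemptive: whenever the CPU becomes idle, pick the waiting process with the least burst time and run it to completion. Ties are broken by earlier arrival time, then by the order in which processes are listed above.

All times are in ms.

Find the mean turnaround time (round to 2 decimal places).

Timeline: | T1 0-1 | idle 1-10 | T2 10-14 | T3 14-18 | T6 18-19 | T8 19-20 | T4 20-26 | T5 26-33 | T7 33-40 |
Completion: T1=1  T2=14  T3=18  T4=26  T5=33  T6=19  T7=40  T8=20
Turnaround times: T1=1, T2=4, T3=5, T4=10, T5=16, T6=2, T7=22, T8=2
Average turnaround = (1+4+5+10+16+2+22+2) / 8 = 62/8 = 7.75

7.75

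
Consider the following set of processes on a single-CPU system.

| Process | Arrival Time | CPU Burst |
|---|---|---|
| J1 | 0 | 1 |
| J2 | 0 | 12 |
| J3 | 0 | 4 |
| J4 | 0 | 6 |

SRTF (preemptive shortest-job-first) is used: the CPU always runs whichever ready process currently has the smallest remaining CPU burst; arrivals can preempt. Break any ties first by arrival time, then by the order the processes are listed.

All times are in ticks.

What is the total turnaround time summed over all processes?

Timeline: | J1 0-1 | J3 1-5 | J4 5-11 | J2 11-23 |
Completion: J1=1  J2=23  J3=5  J4=11
Turnaround (C−A): J1=1  J2=23  J3=5  J4=11
Turnaround = completion − arrival: J1=1, J2=23, J3=5, J4=11
Total turnaround = 1 + 23 + 5 + 11 = 40

40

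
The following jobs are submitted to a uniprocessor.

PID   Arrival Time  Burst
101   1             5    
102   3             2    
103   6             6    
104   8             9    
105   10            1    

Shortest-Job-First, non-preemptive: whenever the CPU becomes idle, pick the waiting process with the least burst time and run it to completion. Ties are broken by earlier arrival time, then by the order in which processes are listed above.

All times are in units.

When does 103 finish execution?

Gantt: | idle 0-1 | 101 1-6 | 102 6-8 | 103 8-14 | 105 14-15 | 104 15-24 |
Completion: 101=6  102=8  103=14  104=24  105=15
Turnaround (C−A): 101=5  102=5  103=8  104=16  105=5

14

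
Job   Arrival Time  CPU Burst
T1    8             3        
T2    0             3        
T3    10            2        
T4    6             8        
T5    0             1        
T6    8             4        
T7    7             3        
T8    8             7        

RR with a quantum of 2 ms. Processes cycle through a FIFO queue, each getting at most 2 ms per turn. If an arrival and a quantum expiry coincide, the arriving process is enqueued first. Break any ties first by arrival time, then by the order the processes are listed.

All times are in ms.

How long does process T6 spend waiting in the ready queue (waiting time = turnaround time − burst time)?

Schedule: | T2 0-2 | T5 2-3 | T2 3-4 | idle 4-6 | T4 6-8 | T7 8-10 | T1 10-12 | T6 12-14 | T8 14-16 | T4 16-18 | T3 18-20 | T7 20-21 | T1 21-22 | T6 22-24 | T8 24-26 | T4 26-28 | T8 28-30 | T4 30-32 | T8 32-33 |
Completion: T1=22  T2=4  T3=20  T4=32  T5=3  T6=24  T7=21  T8=33
Turnaround (C−A): T1=14  T2=4  T3=10  T4=26  T5=3  T6=16  T7=14  T8=25
Waiting(T6) = turnaround − burst = 16 − 4 = 12

12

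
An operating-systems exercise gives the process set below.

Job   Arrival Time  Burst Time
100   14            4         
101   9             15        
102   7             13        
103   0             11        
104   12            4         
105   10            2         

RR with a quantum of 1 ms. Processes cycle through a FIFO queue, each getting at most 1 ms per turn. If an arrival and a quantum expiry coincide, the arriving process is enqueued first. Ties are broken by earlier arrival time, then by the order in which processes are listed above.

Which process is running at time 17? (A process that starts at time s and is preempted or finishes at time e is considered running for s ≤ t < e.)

Timeline: | 103 0-7 | 102 7-8 | 103 8-9 | 102 9-10 | 101 10-11 | 103 11-12 | 105 12-13 | 102 13-14 | 101 14-15 | 104 15-16 | 103 16-17 | 105 17-18 | 100 18-19 | 102 19-20 | 101 20-21 | 104 21-22 | 103 22-23 | 100 23-24 | 102 24-25 | 101 25-26 | 104 26-27 | 100 27-28 | 102 28-29 | 101 29-30 | 104 30-31 | 100 31-32 | 102 32-33 | 101 33-34 | 102 34-35 | 101 35-36 | 102 36-37 | 101 37-38 | 102 38-39 | 101 39-40 | 102 40-41 | 101 41-42 | 102 42-43 | 101 43-44 | 102 44-45 | 101 45-49 |
Completion: 100=32  101=49  102=45  103=23  104=31  105=18

105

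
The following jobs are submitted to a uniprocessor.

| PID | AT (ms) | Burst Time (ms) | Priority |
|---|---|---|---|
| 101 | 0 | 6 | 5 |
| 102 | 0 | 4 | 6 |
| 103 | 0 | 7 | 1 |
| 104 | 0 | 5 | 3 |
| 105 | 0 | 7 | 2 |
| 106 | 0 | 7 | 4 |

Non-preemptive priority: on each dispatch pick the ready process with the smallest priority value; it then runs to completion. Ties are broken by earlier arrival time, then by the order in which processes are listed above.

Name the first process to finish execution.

103

Gantt: | 103 0-7 | 105 7-14 | 104 14-19 | 106 19-26 | 101 26-32 | 102 32-36 |
Completion: 101=32  102=36  103=7  104=19  105=14  106=26
Turnaround (C−A): 101=32  102=36  103=7  104=19  105=14  106=26
Finish order: 103 → 105 → 104 → 106 → 101 → 102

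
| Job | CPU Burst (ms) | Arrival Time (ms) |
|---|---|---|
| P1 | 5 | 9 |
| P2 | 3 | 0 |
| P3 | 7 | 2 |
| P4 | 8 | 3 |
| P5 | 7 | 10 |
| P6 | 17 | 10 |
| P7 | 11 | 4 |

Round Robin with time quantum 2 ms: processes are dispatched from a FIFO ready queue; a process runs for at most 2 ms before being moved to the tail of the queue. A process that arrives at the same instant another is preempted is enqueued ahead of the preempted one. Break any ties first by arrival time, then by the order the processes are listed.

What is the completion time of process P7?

Gantt: | P2 0-2 | P3 2-4 | P2 4-5 | P4 5-7 | P7 7-9 | P3 9-11 | P4 11-13 | P1 13-15 | P7 15-17 | P5 17-19 | P6 19-21 | P3 21-23 | P4 23-25 | P1 25-27 | P7 27-29 | P5 29-31 | P6 31-33 | P3 33-34 | P4 34-36 | P1 36-37 | P7 37-39 | P5 39-41 | P6 41-43 | P7 43-45 | P5 45-46 | P6 46-48 | P7 48-49 | P6 49-58 |
Completion: P1=37  P2=5  P3=34  P4=36  P5=46  P6=58  P7=49
Turnaround (C−A): P1=28  P2=5  P3=32  P4=33  P5=36  P6=48  P7=45

49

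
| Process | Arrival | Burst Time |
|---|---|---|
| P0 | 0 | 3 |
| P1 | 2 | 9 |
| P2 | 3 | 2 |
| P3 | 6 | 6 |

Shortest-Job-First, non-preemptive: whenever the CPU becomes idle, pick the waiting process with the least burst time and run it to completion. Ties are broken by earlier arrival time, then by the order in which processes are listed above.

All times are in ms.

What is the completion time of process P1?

Schedule: | P0 0-3 | P2 3-5 | P1 5-14 | P3 14-20 |
Completion: P0=3  P1=14  P2=5  P3=20

14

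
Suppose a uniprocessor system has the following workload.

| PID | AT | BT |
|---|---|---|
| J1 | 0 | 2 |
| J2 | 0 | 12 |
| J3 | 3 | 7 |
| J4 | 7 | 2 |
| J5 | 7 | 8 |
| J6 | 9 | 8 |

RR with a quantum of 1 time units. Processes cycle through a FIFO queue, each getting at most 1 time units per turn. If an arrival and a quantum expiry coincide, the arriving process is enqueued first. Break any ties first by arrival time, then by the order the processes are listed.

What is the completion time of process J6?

39

Timeline: | J1 0-1 | J2 1-2 | J1 2-3 | J2 3-4 | J3 4-5 | J2 5-6 | J3 6-7 | J2 7-8 | J4 8-9 | J5 9-10 | J3 10-11 | J2 11-12 | J6 12-13 | J4 13-14 | J5 14-15 | J3 15-16 | J2 16-17 | J6 17-18 | J5 18-19 | J3 19-20 | J2 20-21 | J6 21-22 | J5 22-23 | J3 23-24 | J2 24-25 | J6 25-26 | J5 26-27 | J3 27-28 | J2 28-29 | J6 29-30 | J5 30-31 | J2 31-32 | J6 32-33 | J5 33-34 | J2 34-35 | J6 35-36 | J5 36-37 | J2 37-38 | J6 38-39 |
Completion: J1=3  J2=38  J3=28  J4=14  J5=37  J6=39
Turnaround (C−A): J1=3  J2=38  J3=25  J4=7  J5=30  J6=30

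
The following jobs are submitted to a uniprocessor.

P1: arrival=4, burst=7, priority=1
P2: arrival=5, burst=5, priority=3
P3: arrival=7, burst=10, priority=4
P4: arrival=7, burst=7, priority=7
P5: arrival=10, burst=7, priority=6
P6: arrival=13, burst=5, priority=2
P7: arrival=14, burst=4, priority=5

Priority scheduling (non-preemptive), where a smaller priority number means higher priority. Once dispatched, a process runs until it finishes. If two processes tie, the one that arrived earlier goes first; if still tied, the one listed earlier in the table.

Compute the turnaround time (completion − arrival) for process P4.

42

Timeline: | idle 0-4 | P1 4-11 | P2 11-16 | P6 16-21 | P3 21-31 | P7 31-35 | P5 35-42 | P4 42-49 |
Completion: P1=11  P2=16  P3=31  P4=49  P5=42  P6=21  P7=35
Turnaround (C−A): P1=7  P2=11  P3=24  P4=42  P5=32  P6=8  P7=21
Turnaround(P4) = completion − arrival = 49 − 7 = 42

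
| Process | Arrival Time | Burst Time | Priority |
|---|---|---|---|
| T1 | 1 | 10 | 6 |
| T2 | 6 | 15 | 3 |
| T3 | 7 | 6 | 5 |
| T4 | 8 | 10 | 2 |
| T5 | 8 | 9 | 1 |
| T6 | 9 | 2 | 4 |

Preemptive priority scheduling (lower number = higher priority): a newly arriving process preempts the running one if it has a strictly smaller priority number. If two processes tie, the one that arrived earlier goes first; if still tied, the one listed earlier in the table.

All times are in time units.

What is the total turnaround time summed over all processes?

188

Schedule: | idle 0-1 | T1 1-6 | T2 6-8 | T5 8-17 | T4 17-27 | T2 27-40 | T6 40-42 | T3 42-48 | T1 48-53 |
Completion: T1=53  T2=40  T3=48  T4=27  T5=17  T6=42
Turnaround (C−A): T1=52  T2=34  T3=41  T4=19  T5=9  T6=33
Turnaround = completion − arrival: T1=52, T2=34, T3=41, T4=19, T5=9, T6=33
Total turnaround = 52 + 34 + 41 + 19 + 9 + 33 = 188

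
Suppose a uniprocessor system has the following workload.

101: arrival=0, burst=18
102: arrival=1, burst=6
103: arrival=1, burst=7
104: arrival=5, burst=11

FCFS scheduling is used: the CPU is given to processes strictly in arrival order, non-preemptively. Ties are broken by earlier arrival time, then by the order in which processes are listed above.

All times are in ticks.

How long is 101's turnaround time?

Timeline: | 101 0-18 | 102 18-24 | 103 24-31 | 104 31-42 |
Completion: 101=18  102=24  103=31  104=42
Turnaround (C−A): 101=18  102=23  103=30  104=37
Turnaround(101) = completion − arrival = 18 − 0 = 18

18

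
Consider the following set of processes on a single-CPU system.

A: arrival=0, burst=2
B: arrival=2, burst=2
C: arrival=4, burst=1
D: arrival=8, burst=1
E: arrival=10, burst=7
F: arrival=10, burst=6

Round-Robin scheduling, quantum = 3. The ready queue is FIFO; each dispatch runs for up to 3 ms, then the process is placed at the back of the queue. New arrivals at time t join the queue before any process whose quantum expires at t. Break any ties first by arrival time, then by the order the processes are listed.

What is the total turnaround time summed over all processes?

31

Schedule: | A 0-2 | B 2-4 | C 4-5 | idle 5-8 | D 8-9 | idle 9-10 | E 10-13 | F 13-16 | E 16-19 | F 19-22 | E 22-23 |
Completion: A=2  B=4  C=5  D=9  E=23  F=22
Turnaround = completion − arrival: A=2, B=2, C=1, D=1, E=13, F=12
Total turnaround = 2 + 2 + 1 + 1 + 13 + 12 = 31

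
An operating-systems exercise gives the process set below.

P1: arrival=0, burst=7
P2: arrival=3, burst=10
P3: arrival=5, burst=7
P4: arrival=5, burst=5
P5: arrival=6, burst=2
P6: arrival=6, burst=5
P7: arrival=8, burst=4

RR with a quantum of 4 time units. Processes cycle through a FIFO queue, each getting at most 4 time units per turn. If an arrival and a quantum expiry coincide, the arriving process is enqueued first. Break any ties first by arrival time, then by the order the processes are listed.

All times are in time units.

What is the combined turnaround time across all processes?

Timeline: | P1 0-4 | P2 4-8 | P1 8-11 | P3 11-15 | P4 15-19 | P5 19-21 | P6 21-25 | P7 25-29 | P2 29-33 | P3 33-36 | P4 36-37 | P6 37-38 | P2 38-40 |
Completion: P1=11  P2=40  P3=36  P4=37  P5=21  P6=38  P7=29
Turnaround = completion − arrival: P1=11, P2=37, P3=31, P4=32, P5=15, P6=32, P7=21
Total turnaround = 11 + 37 + 31 + 32 + 15 + 32 + 21 = 179

179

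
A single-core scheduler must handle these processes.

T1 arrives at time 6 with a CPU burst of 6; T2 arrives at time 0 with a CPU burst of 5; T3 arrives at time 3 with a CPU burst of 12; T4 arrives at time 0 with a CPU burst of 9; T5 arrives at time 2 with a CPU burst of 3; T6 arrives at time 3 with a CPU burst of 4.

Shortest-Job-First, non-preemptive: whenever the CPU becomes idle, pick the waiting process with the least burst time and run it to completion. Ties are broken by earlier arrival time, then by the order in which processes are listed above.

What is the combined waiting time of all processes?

Gantt: | T2 0-5 | T5 5-8 | T6 8-12 | T1 12-18 | T4 18-27 | T3 27-39 |
Completion: T1=18  T2=5  T3=39  T4=27  T5=8  T6=12
Turnaround (C−A): T1=12  T2=5  T3=36  T4=27  T5=6  T6=9
Waiting = turnaround − burst: T1=6, T2=0, T3=24, T4=18, T5=3, T6=5
Total waiting = 6 + 0 + 24 + 18 + 3 + 5 = 56

56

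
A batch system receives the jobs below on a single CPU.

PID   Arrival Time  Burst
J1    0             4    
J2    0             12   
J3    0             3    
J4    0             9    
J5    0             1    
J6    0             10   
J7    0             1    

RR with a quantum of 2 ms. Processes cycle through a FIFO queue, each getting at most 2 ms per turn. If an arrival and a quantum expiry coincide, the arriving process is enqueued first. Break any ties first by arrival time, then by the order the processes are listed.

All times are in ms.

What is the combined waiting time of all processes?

126

Schedule: | J1 0-2 | J2 2-4 | J3 4-6 | J4 6-8 | J5 8-9 | J6 9-11 | J7 11-12 | J1 12-14 | J2 14-16 | J3 16-17 | J4 17-19 | J6 19-21 | J2 21-23 | J4 23-25 | J6 25-27 | J2 27-29 | J4 29-31 | J6 31-33 | J2 33-35 | J4 35-36 | J6 36-38 | J2 38-40 |
Completion: J1=14  J2=40  J3=17  J4=36  J5=9  J6=38  J7=12
Turnaround (C−A): J1=14  J2=40  J3=17  J4=36  J5=9  J6=38  J7=12
Waiting = turnaround − burst: J1=10, J2=28, J3=14, J4=27, J5=8, J6=28, J7=11
Total waiting = 10 + 28 + 14 + 27 + 8 + 28 + 11 = 126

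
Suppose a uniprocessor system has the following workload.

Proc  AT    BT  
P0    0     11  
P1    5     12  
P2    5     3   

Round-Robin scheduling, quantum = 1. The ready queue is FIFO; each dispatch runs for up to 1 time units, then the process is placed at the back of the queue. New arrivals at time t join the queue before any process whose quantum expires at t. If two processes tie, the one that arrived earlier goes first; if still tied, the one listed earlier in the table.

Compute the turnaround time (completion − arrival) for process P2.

Schedule: | P0 0-5 | P1 5-6 | P2 6-7 | P0 7-8 | P1 8-9 | P2 9-10 | P0 10-11 | P1 11-12 | P2 12-13 | P0 13-14 | P1 14-15 | P0 15-16 | P1 16-17 | P0 17-18 | P1 18-19 | P0 19-20 | P1 20-26 |
Completion: P0=20  P1=26  P2=13
Turnaround(P2) = completion − arrival = 13 − 5 = 8

8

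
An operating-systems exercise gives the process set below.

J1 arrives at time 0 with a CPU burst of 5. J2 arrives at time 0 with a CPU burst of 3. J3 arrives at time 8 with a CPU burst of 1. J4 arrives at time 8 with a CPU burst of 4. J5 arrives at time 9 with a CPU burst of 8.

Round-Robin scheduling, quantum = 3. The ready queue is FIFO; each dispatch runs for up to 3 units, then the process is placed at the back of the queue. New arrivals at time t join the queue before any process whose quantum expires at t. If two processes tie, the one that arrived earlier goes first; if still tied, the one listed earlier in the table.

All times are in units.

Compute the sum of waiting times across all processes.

14

Schedule: | J1 0-3 | J2 3-6 | J1 6-8 | J3 8-9 | J4 9-12 | J5 12-15 | J4 15-16 | J5 16-21 |
Completion: J1=8  J2=6  J3=9  J4=16  J5=21
Waiting = turnaround − burst: J1=3, J2=3, J3=0, J4=4, J5=4
Total waiting = 3 + 3 + 0 + 4 + 4 = 14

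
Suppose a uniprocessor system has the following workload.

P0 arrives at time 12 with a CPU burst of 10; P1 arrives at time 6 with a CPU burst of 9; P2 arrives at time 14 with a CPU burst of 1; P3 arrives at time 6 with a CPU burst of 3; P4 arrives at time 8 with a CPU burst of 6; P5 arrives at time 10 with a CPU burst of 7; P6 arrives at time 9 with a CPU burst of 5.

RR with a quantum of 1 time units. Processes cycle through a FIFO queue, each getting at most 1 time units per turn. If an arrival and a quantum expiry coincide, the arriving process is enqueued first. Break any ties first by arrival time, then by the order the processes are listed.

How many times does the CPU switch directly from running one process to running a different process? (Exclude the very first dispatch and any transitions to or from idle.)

Schedule: | idle 0-6 | P1 6-7 | P3 7-8 | P1 8-9 | P4 9-10 | P3 10-11 | P6 11-12 | P1 12-13 | P5 13-14 | P4 14-15 | P3 15-16 | P0 16-17 | P6 17-18 | P1 18-19 | P2 19-20 | P5 20-21 | P4 21-22 | P0 22-23 | P6 23-24 | P1 24-25 | P5 25-26 | P4 26-27 | P0 27-28 | P6 28-29 | P1 29-30 | P5 30-31 | P4 31-32 | P0 32-33 | P6 33-34 | P1 34-35 | P5 35-36 | P4 36-37 | P0 37-38 | P1 38-39 | P5 39-40 | P0 40-41 | P1 41-42 | P5 42-43 | P0 43-47 |
Completion: P0=47  P1=42  P2=20  P3=16  P4=37  P5=43  P6=34
Turnaround (C−A): P0=35  P1=36  P2=6  P3=10  P4=29  P5=33  P6=25

37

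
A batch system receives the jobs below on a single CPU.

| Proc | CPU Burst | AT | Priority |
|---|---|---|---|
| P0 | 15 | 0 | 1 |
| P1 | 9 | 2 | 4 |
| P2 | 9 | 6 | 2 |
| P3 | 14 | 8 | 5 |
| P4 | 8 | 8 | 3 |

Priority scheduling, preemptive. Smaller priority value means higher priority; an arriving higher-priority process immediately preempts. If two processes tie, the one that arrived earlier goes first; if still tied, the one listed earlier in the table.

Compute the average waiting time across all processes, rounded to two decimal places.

Gantt: | P0 0-15 | P2 15-24 | P4 24-32 | P1 32-41 | P3 41-55 |
Completion: P0=15  P1=41  P2=24  P3=55  P4=32
Turnaround (C−A): P0=15  P1=39  P2=18  P3=47  P4=24
Waiting times: P0=0, P1=30, P2=9, P3=33, P4=16
Average waiting = (0+30+9+33+16) / 5 = 88/5 = 17.60

17.60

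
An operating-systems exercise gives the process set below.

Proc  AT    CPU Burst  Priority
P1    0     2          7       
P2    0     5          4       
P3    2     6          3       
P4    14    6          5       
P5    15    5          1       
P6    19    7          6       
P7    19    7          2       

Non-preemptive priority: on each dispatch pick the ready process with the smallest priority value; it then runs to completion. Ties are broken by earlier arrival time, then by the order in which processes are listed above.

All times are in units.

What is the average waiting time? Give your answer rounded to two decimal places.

Timeline: | P2 0-5 | P3 5-11 | P1 11-13 | idle 13-14 | P4 14-20 | P5 20-25 | P7 25-32 | P6 32-39 |
Completion: P1=13  P2=5  P3=11  P4=20  P5=25  P6=39  P7=32
Turnaround (C−A): P1=13  P2=5  P3=9  P4=6  P5=10  P6=20  P7=13
Waiting times: P1=11, P2=0, P3=3, P4=0, P5=5, P6=13, P7=6
Average waiting = (11+0+3+0+5+13+6) / 7 = 38/7 = 5.43

5.43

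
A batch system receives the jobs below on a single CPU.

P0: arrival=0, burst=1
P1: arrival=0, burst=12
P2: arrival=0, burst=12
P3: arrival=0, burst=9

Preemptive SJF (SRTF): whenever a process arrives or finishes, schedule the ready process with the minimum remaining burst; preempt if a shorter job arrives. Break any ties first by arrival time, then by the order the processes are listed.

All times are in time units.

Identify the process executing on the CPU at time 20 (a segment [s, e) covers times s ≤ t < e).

P1

Gantt: | P0 0-1 | P3 1-10 | P1 10-22 | P2 22-34 |
Completion: P0=1  P1=22  P2=34  P3=10
Turnaround (C−A): P0=1  P1=22  P2=34  P3=10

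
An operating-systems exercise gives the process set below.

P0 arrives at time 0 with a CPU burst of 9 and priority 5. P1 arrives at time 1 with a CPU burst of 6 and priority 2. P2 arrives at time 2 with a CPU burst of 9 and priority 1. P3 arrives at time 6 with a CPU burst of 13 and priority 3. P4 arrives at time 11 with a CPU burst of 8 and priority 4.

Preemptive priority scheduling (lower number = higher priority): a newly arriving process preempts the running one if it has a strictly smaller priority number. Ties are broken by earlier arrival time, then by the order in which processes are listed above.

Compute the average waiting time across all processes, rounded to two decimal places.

Timeline: | P0 0-1 | P1 1-2 | P2 2-11 | P1 11-16 | P3 16-29 | P4 29-37 | P0 37-45 |
Completion: P0=45  P1=16  P2=11  P3=29  P4=37
Turnaround (C−A): P0=45  P1=15  P2=9  P3=23  P4=26
Waiting times: P0=36, P1=9, P2=0, P3=10, P4=18
Average waiting = (36+9+0+10+18) / 5 = 73/5 = 14.60

14.60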